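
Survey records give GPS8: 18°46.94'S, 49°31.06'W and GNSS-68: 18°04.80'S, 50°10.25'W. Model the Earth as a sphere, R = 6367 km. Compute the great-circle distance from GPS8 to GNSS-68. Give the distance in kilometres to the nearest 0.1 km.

GPS8: φ = -18.78233°, λ = -49.51767°
GNSS-68: φ = -18.08000°, λ = -50.17083°
Δφ = 0.7023°,  Δλ = -0.6532°
a = sin²(Δφ/2) + cos φ₁ cos φ₂ sin²(Δλ/2) = 0.000067
c = 2·arcsin(√a) = 0.016347 rad = 0.9366°
d = R·c = 6367 × 0.016347 = 104.1 km

104.1 km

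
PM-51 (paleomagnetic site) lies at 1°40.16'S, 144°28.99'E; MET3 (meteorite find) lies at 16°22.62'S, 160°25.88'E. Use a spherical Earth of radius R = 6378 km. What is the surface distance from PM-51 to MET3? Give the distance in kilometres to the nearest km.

PM-51: φ = -1.66933°, λ = +144.48317°
MET3: φ = -16.37700°, λ = +160.43133°
Δφ = -14.7077°,  Δλ = 15.9482°
a = sin²(Δφ/2) + cos φ₁ cos φ₂ sin²(Δλ/2) = 0.034839
c = 2·arcsin(√a) = 0.375507 rad = 21.5150°
d = R·c = 6378 × 0.375507 = 2395.0 km

2395 km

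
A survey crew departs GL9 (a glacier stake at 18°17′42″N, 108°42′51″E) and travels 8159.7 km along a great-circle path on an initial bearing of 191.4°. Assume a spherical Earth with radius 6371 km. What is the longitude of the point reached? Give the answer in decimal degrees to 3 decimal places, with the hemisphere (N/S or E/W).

GL9: φ = +18.29500°, λ = +108.71417°
δ = d/R = 8159.7/6371 = 1.280757 rad
φ₂ = arcsin(sin φ₁ cos δ + cos φ₁ sin δ cos θ)
   = arcsin(0.31391·0.28599 + 0.94945·0.95823·-0.98027) = -53.32845°
λ₂ = λ₁ + atan2(sin θ sin δ cos φ₁, cos δ − sin φ₁ sin φ₂) = 90.22441°

90.224°E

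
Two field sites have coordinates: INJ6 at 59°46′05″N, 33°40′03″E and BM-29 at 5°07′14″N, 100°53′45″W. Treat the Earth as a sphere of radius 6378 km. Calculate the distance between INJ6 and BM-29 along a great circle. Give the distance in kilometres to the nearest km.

INJ6: φ = +59.76806°, λ = +33.66750°
BM-29: φ = +5.12056°, λ = -100.89583°
Δφ = -54.6475°,  Δλ = -134.5633°
a = sin²(Δφ/2) + cos φ₁ cos φ₂ sin²(Δλ/2) = 0.637391
c = 2·arcsin(√a) = 1.849160 rad = 105.9491°
d = R·c = 6378 × 1.849160 = 11793.9 km

11794 km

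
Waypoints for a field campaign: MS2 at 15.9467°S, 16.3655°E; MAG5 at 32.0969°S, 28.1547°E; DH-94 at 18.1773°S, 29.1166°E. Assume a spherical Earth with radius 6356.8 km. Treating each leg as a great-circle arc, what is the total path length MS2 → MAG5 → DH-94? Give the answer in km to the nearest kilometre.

3697 km

MS2→MAG5: c = 0.338199 rad, d = 2149.87 km
MAG5→DH-94: c = 0.243414 rad, d = 1547.33 km
Total = 2149.87 + 1547.33 = 3697.20 km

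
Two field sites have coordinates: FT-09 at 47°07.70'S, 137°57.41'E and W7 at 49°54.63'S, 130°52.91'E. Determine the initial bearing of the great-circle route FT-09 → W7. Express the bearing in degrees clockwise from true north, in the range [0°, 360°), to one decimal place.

236.7°

FT-09: φ = -47.12833°, λ = +137.95683°
W7: φ = -49.91050°, λ = +130.88183°
Δλ = -7.0750°
y = sin Δλ · cos φ₂ = -0.079318
x = cos φ₁ sin φ₂ − sin φ₁ cos φ₂ cos Δλ = -0.052133
θ = atan2(y, x) = -123.3151° → 236.6849° (mod 360°)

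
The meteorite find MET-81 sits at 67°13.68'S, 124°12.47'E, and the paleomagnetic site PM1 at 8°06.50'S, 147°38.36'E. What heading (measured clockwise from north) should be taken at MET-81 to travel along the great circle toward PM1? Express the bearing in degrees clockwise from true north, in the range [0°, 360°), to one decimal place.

26.7°

MET-81: φ = -67.22800°, λ = +124.20783°
PM1: φ = -8.10833°, λ = +147.63933°
Δλ = 23.4315°
y = sin Δλ · cos φ₂ = 0.393677
x = cos φ₁ sin φ₂ − sin φ₁ cos φ₂ cos Δλ = 0.782965
θ = atan2(y, x) = 26.6934° → 26.6934° (mod 360°)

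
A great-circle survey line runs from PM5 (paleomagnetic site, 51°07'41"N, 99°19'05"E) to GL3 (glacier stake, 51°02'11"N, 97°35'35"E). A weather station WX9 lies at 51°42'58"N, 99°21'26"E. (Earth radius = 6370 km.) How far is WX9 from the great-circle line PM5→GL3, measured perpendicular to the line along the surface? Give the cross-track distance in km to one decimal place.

65.0 km

PM5: φ = +51.12806°, λ = +99.31806°
GL3: φ = +51.03639°, λ = +97.59306°
WX9: φ = +51.71611°, λ = +99.35722°
δ₁₃ = central angle PM5→WX9 = 0.010272 rad  (haversine)
θ₁₃ = bearing PM5→WX9 = 2.363°,  θ₁₂ = bearing PM5→GL3 = 265.836°
dₓₜ = R·arcsin(sin δ₁₃ · sin(θ₁₃ − θ₁₂)) = 6370·arcsin(0.01027·sin(-263.473°)) = 65.011 km
|dₓₜ| = 65.011 km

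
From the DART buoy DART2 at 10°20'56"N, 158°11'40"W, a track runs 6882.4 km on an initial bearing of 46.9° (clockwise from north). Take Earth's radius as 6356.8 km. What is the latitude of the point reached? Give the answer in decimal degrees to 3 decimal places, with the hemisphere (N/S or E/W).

42.680°N

DART2: φ = +10.34889°, λ = -158.19444°
δ = d/R = 6882.4/6356.8 = 1.082683 rad
φ₂ = arcsin(sin φ₁ cos δ + cos φ₁ sin δ cos θ)
   = arcsin(0.17964·0.46896 + 0.98373·0.88322·0.68327) = 42.68038°
λ₂ = λ₁ + atan2(sin θ sin δ cos φ₁, cos δ − sin φ₁ sin φ₂) = -96.88434°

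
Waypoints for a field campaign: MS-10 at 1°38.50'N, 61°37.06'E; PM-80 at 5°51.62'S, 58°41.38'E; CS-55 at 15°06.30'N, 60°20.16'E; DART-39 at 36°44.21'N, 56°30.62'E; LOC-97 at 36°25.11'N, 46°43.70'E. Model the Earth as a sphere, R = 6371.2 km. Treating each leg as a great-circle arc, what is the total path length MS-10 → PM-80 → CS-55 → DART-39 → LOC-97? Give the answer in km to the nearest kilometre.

MS-10: φ = +1.64167°, λ = +61.61767°
PM-80: φ = -5.86033°, λ = +58.68967°
CS-55: φ = +15.10500°, λ = +60.33600°
DART-39: φ = +36.73683°, λ = +56.51033°
LOC-97: φ = +36.41850°, λ = +46.72833°
MS-10→PM-80: c = 0.140528 rad, d = 895.33 km
PM-80→CS-55: c = 0.367021 rad, d = 2338.36 km
CS-55→DART-39: c = 0.382196 rad, d = 2435.05 km
DART-39→LOC-97: c = 0.137156 rad, d = 873.85 km
Total = 895.33 + 2338.36 + 2435.05 + 873.85 = 6542.59 km

6543 km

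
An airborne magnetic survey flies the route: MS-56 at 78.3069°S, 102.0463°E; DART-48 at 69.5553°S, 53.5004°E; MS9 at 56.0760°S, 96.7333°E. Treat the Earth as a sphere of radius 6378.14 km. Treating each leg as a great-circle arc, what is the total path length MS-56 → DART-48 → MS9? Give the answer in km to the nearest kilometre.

MS-56→DART-48: c = 0.267516 rad, d = 1706.25 km
DART-48→MS9: c = 0.403884 rad, d = 2576.03 km
Total = 1706.25 + 2576.03 = 4282.28 km

4282 km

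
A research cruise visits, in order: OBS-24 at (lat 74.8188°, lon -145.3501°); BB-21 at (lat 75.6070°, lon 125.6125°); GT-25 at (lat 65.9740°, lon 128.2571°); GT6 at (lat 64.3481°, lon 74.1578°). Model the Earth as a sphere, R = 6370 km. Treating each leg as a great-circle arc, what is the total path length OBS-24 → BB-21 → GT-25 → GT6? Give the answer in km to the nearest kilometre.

5822 km

OBS-24→BB-21: c = 0.359977 rad, d = 2293.05 km
BB-21→GT-25: c = 0.168770 rad, d = 1075.07 km
GT-25→GT6: c = 0.385277 rad, d = 2454.21 km
Total = 2293.05 + 1075.07 + 2454.21 = 5822.33 km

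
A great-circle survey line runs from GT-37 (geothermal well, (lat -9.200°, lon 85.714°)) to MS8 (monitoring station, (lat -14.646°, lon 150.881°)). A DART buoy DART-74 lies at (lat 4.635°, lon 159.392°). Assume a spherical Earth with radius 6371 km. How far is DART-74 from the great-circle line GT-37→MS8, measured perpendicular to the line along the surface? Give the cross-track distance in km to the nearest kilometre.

2067 km

δ₁₃ = central angle GT-37→DART-74 = 1.304051 rad  (haversine)
θ₁₃ = bearing GT-37→DART-74 = 82.581°,  θ₁₂ = bearing GT-37→MS8 = 101.875°
dₓₜ = R·arcsin(sin δ₁₃ · sin(θ₁₃ − θ₁₂)) = 6371·arcsin(0.96463·sin(-19.294°)) = -2066.631 km
|dₓₜ| = 2066.631 km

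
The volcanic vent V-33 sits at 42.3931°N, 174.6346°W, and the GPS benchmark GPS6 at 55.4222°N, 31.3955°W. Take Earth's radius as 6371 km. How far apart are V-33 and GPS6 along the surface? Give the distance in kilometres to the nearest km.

Δφ = 13.0291°,  Δλ = 143.2391°
a = sin²(Δφ/2) + cos φ₁ cos φ₂ sin²(Δλ/2) = 0.390335
c = 2·arcsin(√a) = 1.349669 rad = 77.3303°
d = R·c = 6371 × 1.349669 = 8598.7 km

8599 km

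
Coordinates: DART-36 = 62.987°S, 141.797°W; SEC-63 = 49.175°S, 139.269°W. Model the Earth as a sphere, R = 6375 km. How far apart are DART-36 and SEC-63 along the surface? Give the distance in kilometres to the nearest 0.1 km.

Δφ = 13.8120°,  Δλ = 2.5280°
a = sin²(Δφ/2) + cos φ₁ cos φ₂ sin²(Δλ/2) = 0.014602
c = 2·arcsin(√a) = 0.242272 rad = 13.8812°
d = R·c = 6375 × 0.242272 = 1544.5 km

1544.5 km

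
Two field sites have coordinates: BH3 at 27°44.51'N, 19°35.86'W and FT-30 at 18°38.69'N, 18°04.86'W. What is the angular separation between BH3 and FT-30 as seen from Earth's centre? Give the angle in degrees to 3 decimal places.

BH3: φ = +27.74183°, λ = -19.59767°
FT-30: φ = +18.64483°, λ = -18.08100°
Δφ = -9.0970°,  Δλ = 1.5167°
a = sin²(Δφ/2) + cos φ₁ cos φ₂ sin²(Δλ/2) = 0.006436
c = 2·arcsin(√a) = 0.160620 rad = 9.2029°

9.203°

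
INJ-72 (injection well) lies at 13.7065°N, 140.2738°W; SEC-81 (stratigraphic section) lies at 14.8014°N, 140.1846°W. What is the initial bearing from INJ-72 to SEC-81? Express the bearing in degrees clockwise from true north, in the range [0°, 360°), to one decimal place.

Δλ = 0.0892°
y = sin Δλ · cos φ₂ = 0.001505
x = cos φ₁ sin φ₂ − sin φ₁ cos φ₂ cos Δλ = 0.019109
θ = atan2(y, x) = 4.5038° → 4.5038° (mod 360°)

4.5°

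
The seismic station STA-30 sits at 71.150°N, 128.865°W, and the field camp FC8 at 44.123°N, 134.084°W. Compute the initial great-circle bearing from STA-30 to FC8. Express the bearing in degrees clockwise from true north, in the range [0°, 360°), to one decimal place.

188.2°

Δλ = -5.2190°
y = sin Δλ · cos φ₂ = -0.065297
x = cos φ₁ sin φ₂ − sin φ₁ cos φ₂ cos Δλ = -0.451594
θ = atan2(y, x) = -171.7724° → 188.2276° (mod 360°)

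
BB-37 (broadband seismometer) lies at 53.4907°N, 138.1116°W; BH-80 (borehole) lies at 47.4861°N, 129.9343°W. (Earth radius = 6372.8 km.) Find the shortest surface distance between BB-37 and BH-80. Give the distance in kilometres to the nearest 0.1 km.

Δφ = -6.0046°,  Δλ = 8.1773°
a = sin²(Δφ/2) + cos φ₁ cos φ₂ sin²(Δλ/2) = 0.004787
c = 2·arcsin(√a) = 0.138489 rad = 7.9348°
d = R·c = 6372.8 × 0.138489 = 882.6 km

882.6 km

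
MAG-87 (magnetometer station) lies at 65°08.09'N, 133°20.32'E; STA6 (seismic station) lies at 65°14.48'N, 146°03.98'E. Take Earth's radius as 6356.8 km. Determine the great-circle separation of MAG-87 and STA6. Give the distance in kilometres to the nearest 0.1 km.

591.7 km

MAG-87: φ = +65.13483°, λ = +133.33867°
STA6: φ = +65.24133°, λ = +146.06633°
Δφ = 0.1065°,  Δλ = 12.7277°
a = sin²(Δφ/2) + cos φ₁ cos φ₂ sin²(Δλ/2) = 0.002164
c = 2·arcsin(√a) = 0.093079 rad = 5.3331°
d = R·c = 6356.8 × 0.093079 = 591.7 km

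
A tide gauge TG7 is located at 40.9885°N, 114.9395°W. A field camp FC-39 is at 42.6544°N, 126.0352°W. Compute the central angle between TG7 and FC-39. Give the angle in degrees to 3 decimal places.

Δφ = 1.6659°,  Δλ = -11.0957°
a = sin²(Δφ/2) + cos φ₁ cos φ₂ sin²(Δλ/2) = 0.005400
c = 2·arcsin(√a) = 0.147102 rad = 8.4283°

8.428°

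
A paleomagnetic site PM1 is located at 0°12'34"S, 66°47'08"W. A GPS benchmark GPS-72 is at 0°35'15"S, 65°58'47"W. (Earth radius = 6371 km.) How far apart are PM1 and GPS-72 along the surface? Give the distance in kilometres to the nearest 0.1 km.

PM1: φ = -0.20944°, λ = -66.78556°
GPS-72: φ = -0.58750°, λ = -65.97972°
Δφ = -0.3781°,  Δλ = 0.8058°
a = sin²(Δφ/2) + cos φ₁ cos φ₂ sin²(Δλ/2) = 0.000060
c = 2·arcsin(√a) = 0.015535 rad = 0.8901°
d = R·c = 6371 × 0.015535 = 99.0 km

99.0 km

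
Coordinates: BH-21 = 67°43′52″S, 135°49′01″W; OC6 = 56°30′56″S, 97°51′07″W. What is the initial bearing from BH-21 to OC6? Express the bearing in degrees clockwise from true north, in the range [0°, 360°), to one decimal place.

75.7°

BH-21: φ = -67.73111°, λ = -135.81694°
OC6: φ = -56.51556°, λ = -97.85194°
Δλ = 37.9650°
y = sin Δλ · cos φ₂ = 0.339401
x = cos φ₁ sin φ₂ − sin φ₁ cos φ₂ cos Δλ = 0.086459
θ = atan2(y, x) = 75.7084° → 75.7084° (mod 360°)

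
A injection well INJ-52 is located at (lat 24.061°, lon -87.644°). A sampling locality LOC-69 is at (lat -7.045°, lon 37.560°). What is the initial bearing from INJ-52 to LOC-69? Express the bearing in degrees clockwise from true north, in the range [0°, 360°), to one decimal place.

81.5°

Δλ = 125.2040°
y = sin Δλ · cos φ₂ = 0.810936
x = cos φ₁ sin φ₂ − sin φ₁ cos φ₂ cos Δλ = 0.121273
θ = atan2(y, x) = 81.4946° → 81.4946° (mod 360°)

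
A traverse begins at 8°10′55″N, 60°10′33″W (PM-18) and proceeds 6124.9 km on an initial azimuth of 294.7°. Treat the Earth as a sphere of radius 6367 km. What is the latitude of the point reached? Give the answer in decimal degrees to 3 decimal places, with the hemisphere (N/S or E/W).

24.878°N

PM-18: φ = +8.18194°, λ = -60.17583°
δ = d/R = 6124.9/6367 = 0.961976 rad
φ₂ = arcsin(sin φ₁ cos δ + cos φ₁ sin δ cos θ)
   = arcsin(0.14232·0.57190 + 0.98982·0.82032·0.41787) = 24.87803°
λ₂ = λ₁ + atan2(sin θ sin δ cos φ₁, cos δ − sin φ₁ sin φ₂) = -115.41118°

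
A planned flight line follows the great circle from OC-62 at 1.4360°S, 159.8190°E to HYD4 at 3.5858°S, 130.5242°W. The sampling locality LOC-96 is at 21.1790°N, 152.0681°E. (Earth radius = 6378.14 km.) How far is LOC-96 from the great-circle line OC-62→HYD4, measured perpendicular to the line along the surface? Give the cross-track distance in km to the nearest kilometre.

2462 km

δ₁₃ = central angle OC-62→LOC-96 = 0.416296 rad  (haversine)
θ₁₃ = bearing OC-62→LOC-96 = 341.881°,  θ₁₂ = bearing OC-62→HYD4 = 93.292°
dₓₜ = R·arcsin(sin δ₁₃ · sin(θ₁₃ − θ₁₂)) = 6378.14·arcsin(0.40438·sin(248.589°)) = -2461.836 km
|dₓₜ| = 2461.836 km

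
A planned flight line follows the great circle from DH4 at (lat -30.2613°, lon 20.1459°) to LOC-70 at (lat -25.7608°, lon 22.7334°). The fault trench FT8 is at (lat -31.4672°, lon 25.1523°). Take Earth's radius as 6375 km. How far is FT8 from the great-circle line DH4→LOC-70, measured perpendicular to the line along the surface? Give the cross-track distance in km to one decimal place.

488.1 km

δ₁₃ = central angle DH4→FT8 = 0.077892 rad  (haversine)
θ₁₃ = bearing DH4→FT8 = 106.950°,  θ₁₂ = bearing DH4→LOC-70 = 27.530°
dₓₜ = R·arcsin(sin δ₁₃ · sin(θ₁₃ − θ₁₂)) = 6375·arcsin(0.07781·sin(79.420°)) = 488.105 km
|dₓₜ| = 488.105 km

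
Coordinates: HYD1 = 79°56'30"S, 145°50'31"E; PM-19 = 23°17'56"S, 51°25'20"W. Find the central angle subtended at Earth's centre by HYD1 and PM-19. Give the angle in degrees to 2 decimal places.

HYD1: φ = -79.94167°, λ = +145.84194°
PM-19: φ = -23.29889°, λ = -51.42222°
Δφ = 56.6428°,  Δλ = 162.7358°
a = sin²(Δφ/2) + cos φ₁ cos φ₂ sin²(Δλ/2) = 0.381867
c = 2·arcsin(√a) = 1.332274 rad = 76.3337°

76.33°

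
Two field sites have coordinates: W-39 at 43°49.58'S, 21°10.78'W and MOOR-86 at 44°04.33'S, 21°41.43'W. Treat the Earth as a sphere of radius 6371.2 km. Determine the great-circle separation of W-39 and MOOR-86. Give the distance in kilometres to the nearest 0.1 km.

49.2 km

W-39: φ = -43.82633°, λ = -21.17967°
MOOR-86: φ = -44.07217°, λ = -21.69050°
Δφ = -0.2458°,  Δλ = -0.5108°
a = sin²(Δφ/2) + cos φ₁ cos φ₂ sin²(Δλ/2) = 0.000015
c = 2·arcsin(√a) = 0.007721 rad = 0.4424°
d = R·c = 6371.2 × 0.007721 = 49.2 km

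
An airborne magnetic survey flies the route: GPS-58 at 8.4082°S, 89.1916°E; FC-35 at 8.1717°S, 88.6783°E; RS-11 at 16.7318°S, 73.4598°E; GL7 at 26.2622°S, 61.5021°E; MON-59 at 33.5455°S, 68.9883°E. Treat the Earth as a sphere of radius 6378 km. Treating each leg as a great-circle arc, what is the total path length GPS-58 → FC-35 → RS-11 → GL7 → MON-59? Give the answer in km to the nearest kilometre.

4684 km

GPS-58→FC-35: c = 0.009779 rad, d = 62.37 km
FC-35→RS-11: c = 0.299047 rad, d = 1907.32 km
RS-11→GL7: c = 0.255400 rad, d = 1628.94 km
GL7→MON-59: c = 0.170142 rad, d = 1085.17 km
Total = 62.37 + 1907.32 + 1628.94 + 1085.17 = 4683.80 km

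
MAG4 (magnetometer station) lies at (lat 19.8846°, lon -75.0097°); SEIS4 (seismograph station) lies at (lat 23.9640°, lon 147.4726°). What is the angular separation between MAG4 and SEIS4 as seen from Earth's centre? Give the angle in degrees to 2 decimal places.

119.71°

Δφ = 4.0794°,  Δλ = -137.5177°
a = sin²(Δφ/2) + cos φ₁ cos φ₂ sin²(Δλ/2) = 0.747795
c = 2·arcsin(√a) = 2.089310 rad = 119.7086°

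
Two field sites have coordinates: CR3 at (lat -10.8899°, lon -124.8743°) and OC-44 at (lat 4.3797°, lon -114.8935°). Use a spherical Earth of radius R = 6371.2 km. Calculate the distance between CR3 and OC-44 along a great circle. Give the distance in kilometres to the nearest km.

Δφ = 15.2696°,  Δλ = 9.9808°
a = sin²(Δφ/2) + cos φ₁ cos φ₂ sin²(Δλ/2) = 0.025060
c = 2·arcsin(√a) = 0.317947 rad = 18.2170°
d = R·c = 6371.2 × 0.317947 = 2025.7 km

2026 km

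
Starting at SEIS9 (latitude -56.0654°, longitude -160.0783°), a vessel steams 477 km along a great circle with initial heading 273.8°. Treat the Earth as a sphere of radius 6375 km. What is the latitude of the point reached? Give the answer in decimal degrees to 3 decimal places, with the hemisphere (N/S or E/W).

55.547°S

δ = d/R = 477/6375 = 0.074824 rad
φ₂ = arcsin(sin φ₁ cos δ + cos φ₁ sin δ cos θ)
   = arcsin(-0.82968·0.99720 + 0.55825·0.07475·0.06627) = -55.54677°
λ₂ = λ₁ + atan2(sin θ sin δ cos φ₁, cos δ − sin φ₁ sin φ₂) = -167.65455°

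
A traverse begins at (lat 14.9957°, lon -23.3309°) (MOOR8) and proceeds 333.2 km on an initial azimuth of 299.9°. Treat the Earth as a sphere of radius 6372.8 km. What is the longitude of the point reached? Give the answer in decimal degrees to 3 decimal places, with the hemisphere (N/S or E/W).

26.039°W

δ = d/R = 333.2/6372.8 = 0.052285 rad
φ₂ = arcsin(sin φ₁ cos δ + cos φ₁ sin δ cos θ)
   = arcsin(0.25875·0.99863 + 0.96595·0.05226·0.49849) = 16.47263°
λ₂ = λ₁ + atan2(sin θ sin δ cos φ₁, cos δ − sin φ₁ sin φ₂) = -26.03878°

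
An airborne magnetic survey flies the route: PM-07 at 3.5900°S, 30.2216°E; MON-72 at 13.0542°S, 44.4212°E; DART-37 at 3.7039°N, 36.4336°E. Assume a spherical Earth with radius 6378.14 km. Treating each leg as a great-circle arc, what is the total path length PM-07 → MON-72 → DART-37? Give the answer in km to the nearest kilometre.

PM-07→MON-72: c = 0.295407 rad, d = 1884.15 km
MON-72→DART-37: c = 0.323592 rad, d = 2063.92 km
Total = 1884.15 + 2063.92 = 3948.07 km

3948 km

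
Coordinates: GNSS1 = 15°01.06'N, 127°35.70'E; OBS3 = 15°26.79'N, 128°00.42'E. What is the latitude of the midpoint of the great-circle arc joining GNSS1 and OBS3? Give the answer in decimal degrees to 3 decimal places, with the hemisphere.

15.232°N

GNSS1: φ = +15.01767°, λ = +127.59500°
OBS3: φ = +15.44650°, λ = +128.00700°
Bx = cos φ₂ cos Δλ = 0.963855,  By = cos φ₂ sin Δλ = 0.006931
φₘ = atan2(sin φ₁ + sin φ₂, √((cos φ₁ + Bx)² + By²)) = 15.23218°
λₘ = λ₁ + atan2(By, cos φ₁ + Bx) = 127.80079°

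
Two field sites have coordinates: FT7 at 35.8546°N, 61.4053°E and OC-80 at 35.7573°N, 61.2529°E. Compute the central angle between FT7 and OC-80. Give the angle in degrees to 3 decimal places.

Δφ = -0.0973°,  Δλ = -0.1524°
a = sin²(Δφ/2) + cos φ₁ cos φ₂ sin²(Δλ/2) = 0.000002
c = 2·arcsin(√a) = 0.002745 rad = 0.1573°

0.157°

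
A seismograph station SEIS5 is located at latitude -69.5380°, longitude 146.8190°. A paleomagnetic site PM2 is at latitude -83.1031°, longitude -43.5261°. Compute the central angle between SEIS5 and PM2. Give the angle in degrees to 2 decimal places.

27.27°

Δφ = -13.5651°,  Δλ = 169.6549°
a = sin²(Δφ/2) + cos φ₁ cos φ₂ sin²(Δλ/2) = 0.055586
c = 2·arcsin(√a) = 0.476016 rad = 27.2737°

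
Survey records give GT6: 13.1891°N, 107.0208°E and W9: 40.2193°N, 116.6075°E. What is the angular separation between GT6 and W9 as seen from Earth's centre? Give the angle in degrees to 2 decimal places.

28.31°

Δφ = 27.0302°,  Δλ = 9.5867°
a = sin²(Δφ/2) + cos φ₁ cos φ₂ sin²(Δλ/2) = 0.059808
c = 2·arcsin(√a) = 0.494123 rad = 28.3112°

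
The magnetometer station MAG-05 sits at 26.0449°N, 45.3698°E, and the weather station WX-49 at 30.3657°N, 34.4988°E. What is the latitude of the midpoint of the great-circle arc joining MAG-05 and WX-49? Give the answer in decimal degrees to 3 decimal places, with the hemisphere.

28.313°N

Bx = cos φ₂ cos Δλ = 0.847333,  By = cos φ₂ sin Δλ = -0.162726
φₘ = atan2(sin φ₁ + sin φ₂, √((cos φ₁ + Bx)² + By²)) = 28.31294°
λₘ = λ₁ + atan2(By, cos φ₁ + Bx) = 40.04460°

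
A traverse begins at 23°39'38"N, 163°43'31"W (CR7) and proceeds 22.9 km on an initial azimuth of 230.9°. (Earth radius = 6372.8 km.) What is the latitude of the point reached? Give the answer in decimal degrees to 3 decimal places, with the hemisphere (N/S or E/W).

CR7: φ = +23.66056°, λ = -163.72528°
δ = d/R = 22.9/6372.8 = 0.003593 rad
φ₂ = arcsin(sin φ₁ cos δ + cos φ₁ sin δ cos θ)
   = arcsin(0.40132·0.99999 + 0.91594·0.00359·-0.63068) = 23.53061°
λ₂ = λ₁ + atan2(sin θ sin δ cos φ₁, cos δ − sin φ₁ sin φ₂) = -163.89955°

23.531°N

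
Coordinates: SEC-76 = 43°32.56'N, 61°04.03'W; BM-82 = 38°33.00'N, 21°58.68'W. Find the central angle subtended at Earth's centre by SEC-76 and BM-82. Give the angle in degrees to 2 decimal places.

29.62°

SEC-76: φ = +43.54267°, λ = -61.06717°
BM-82: φ = +38.55000°, λ = -21.97800°
Δφ = -4.9927°,  Δλ = 39.0892°
a = sin²(Δφ/2) + cos φ₁ cos φ₂ sin²(Δλ/2) = 0.065342
c = 2·arcsin(√a) = 0.516978 rad = 29.6207°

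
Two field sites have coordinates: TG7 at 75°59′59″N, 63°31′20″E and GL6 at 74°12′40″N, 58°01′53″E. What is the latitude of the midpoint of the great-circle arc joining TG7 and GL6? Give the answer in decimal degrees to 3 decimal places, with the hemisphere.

TG7: φ = +75.99972°, λ = +63.52222°
GL6: φ = +74.21111°, λ = +58.03139°
Bx = cos φ₂ cos Δλ = 0.270845,  By = cos φ₂ sin Δλ = -0.026036
φₘ = atan2(sin φ₁ + sin φ₂, √((cos φ₁ + Bx)² + By²)) = 75.12170°
λₘ = λ₁ + atan2(By, cos φ₁ + Bx) = 60.61556°

75.122°N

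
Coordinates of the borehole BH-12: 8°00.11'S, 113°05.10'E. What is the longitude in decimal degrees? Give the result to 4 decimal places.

113.0850°E

113° + 5.10′/60 = 113 + 0.08500 = 113.0850°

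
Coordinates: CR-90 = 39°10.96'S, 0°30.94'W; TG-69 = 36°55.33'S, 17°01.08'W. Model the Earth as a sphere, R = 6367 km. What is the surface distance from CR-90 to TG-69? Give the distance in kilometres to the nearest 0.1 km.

CR-90: φ = -39.18267°, λ = -0.51567°
TG-69: φ = -36.92217°, λ = -17.01800°
Δφ = 2.2605°,  Δλ = -16.5023°
a = sin²(Δφ/2) + cos φ₁ cos φ₂ sin²(Δλ/2) = 0.013152
c = 2·arcsin(√a) = 0.229871 rad = 13.1706°
d = R·c = 6367 × 0.229871 = 1463.6 km

1463.6 km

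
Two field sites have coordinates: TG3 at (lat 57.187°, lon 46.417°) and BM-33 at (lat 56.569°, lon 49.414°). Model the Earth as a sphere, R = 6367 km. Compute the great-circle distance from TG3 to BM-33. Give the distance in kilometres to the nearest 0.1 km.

Δφ = -0.6180°,  Δλ = 2.9970°
a = sin²(Δφ/2) + cos φ₁ cos φ₂ sin²(Δλ/2) = 0.000233
c = 2·arcsin(√a) = 0.030546 rad = 1.7502°
d = R·c = 6367 × 0.030546 = 194.5 km

194.5 km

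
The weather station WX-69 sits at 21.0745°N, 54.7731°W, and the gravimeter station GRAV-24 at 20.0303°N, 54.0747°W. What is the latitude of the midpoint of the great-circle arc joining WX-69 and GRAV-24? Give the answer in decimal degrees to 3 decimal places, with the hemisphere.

20.553°N

Bx = cos φ₂ cos Δλ = 0.939442,  By = cos φ₂ sin Δλ = 0.011452
φₘ = atan2(sin φ₁ + sin φ₂, √((cos φ₁ + Bx)² + By²)) = 20.55275°
λₘ = λ₁ + atan2(By, cos φ₁ + Bx) = -54.42271°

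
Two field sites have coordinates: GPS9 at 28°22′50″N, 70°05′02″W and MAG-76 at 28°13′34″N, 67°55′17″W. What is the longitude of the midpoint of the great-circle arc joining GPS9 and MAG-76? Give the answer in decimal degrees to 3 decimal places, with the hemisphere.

69.002°W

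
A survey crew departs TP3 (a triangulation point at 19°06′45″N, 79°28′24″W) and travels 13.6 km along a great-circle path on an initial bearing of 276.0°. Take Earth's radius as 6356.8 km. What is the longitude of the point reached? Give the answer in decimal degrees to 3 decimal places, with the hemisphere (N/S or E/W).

79.602°W

TP3: φ = +19.11250°, λ = -79.47333°
δ = d/R = 13.6/6356.8 = 0.002139 rad
φ₂ = arcsin(sin φ₁ cos δ + cos φ₁ sin δ cos θ)
   = arcsin(0.32742·1.00000 + 0.94488·0.00214·0.10453) = 19.12527°
λ₂ = λ₁ + atan2(sin θ sin δ cos φ₁, cos δ − sin φ₁ sin φ₂) = -79.60236°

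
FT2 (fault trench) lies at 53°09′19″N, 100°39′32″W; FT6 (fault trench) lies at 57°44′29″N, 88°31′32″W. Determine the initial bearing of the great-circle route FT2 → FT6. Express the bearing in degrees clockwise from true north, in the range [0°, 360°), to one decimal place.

FT2: φ = +53.15528°, λ = -100.65889°
FT6: φ = +57.74139°, λ = -88.52556°
Δλ = 12.1333°
y = sin Δλ · cos φ₂ = 0.112186
x = cos φ₁ sin φ₂ − sin φ₁ cos φ₂ cos Δλ = 0.089499
θ = atan2(y, x) = 51.4180° → 51.4180° (mod 360°)

51.4°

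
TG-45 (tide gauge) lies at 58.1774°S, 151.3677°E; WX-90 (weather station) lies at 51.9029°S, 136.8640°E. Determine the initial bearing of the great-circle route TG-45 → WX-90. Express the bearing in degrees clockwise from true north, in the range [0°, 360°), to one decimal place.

Δλ = -14.5037°
y = sin Δλ · cos φ₂ = -0.154522
x = cos φ₁ sin φ₂ − sin φ₁ cos φ₂ cos Δλ = 0.092585
θ = atan2(y, x) = -59.0713° → 300.9287° (mod 360°)

300.9°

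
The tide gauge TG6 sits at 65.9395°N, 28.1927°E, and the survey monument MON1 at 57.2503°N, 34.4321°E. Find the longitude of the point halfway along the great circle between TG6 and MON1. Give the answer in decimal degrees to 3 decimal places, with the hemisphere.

31.751°E

Bx = cos φ₂ cos Δλ = 0.537766,  By = cos φ₂ sin Δλ = 0.058794
φₘ = atan2(sin φ₁ + sin φ₂, √((cos φ₁ + Bx)² + By²)) = 61.62974°
λₘ = λ₁ + atan2(By, cos φ₁ + Bx) = 31.75108°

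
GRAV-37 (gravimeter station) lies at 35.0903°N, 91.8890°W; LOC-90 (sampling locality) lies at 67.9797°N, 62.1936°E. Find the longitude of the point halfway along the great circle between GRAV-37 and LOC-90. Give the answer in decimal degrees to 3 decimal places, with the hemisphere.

Bx = cos φ₂ cos Δλ = -0.337226,  By = cos φ₂ sin Δλ = 0.163875
φₘ = atan2(sin φ₁ + sin φ₂, √((cos φ₁ + Bx)² + By²)) = 71.30690°
λₘ = λ₁ + atan2(By, cos φ₁ + Bx) = -73.07600°

73.076°W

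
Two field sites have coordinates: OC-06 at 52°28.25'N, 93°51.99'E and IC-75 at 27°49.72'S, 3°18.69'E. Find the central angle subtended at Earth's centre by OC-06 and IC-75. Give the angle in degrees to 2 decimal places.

112.05°

OC-06: φ = +52.47083°, λ = +93.86650°
IC-75: φ = -27.82867°, λ = +3.31150°
Δφ = -80.2995°,  Δλ = -90.5550°
a = sin²(Δφ/2) + cos φ₁ cos φ₂ sin²(Δλ/2) = 0.687717
c = 2·arcsin(√a) = 1.955661 rad = 112.0511°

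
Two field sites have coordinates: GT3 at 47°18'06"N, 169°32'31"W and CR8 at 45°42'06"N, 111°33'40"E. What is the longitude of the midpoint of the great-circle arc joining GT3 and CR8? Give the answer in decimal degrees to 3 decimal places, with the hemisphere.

GT3: φ = +47.30167°, λ = -169.54194°
CR8: φ = +45.70167°, λ = +111.56111°
Bx = cos φ₂ cos Δλ = 0.134493,  By = cos φ₂ sin Δλ = -0.685322
φₘ = atan2(sin φ₁ + sin φ₂, √((cos φ₁ + Bx)² + By²)) = 53.76611°
λₘ = λ₁ + atan2(By, cos φ₁ + Bx) = 150.31587°

150.316°E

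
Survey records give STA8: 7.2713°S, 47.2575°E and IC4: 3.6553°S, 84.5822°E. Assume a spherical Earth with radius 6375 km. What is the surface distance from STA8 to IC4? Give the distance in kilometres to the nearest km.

4152 km

Δφ = 3.6160°,  Δλ = 37.3247°
a = sin²(Δφ/2) + cos φ₁ cos φ₂ sin²(Δλ/2) = 0.102359
c = 2·arcsin(√a) = 0.651325 rad = 37.3181°
d = R·c = 6375 × 0.651325 = 4152.2 km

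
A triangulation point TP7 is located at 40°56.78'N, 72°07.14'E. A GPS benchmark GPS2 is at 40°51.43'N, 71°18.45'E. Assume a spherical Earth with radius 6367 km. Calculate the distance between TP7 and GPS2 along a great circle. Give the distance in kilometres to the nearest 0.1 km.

68.9 km

TP7: φ = +40.94633°, λ = +72.11900°
GPS2: φ = +40.85717°, λ = +71.30750°
Δφ = -0.0892°,  Δλ = -0.8115°
a = sin²(Δφ/2) + cos φ₁ cos φ₂ sin²(Δλ/2) = 0.000029
c = 2·arcsin(√a) = 0.010818 rad = 0.6198°
d = R·c = 6367 × 0.010818 = 68.9 km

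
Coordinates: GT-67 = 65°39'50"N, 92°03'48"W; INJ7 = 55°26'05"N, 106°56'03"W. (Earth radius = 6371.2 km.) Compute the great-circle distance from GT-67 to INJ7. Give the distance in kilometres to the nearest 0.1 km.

1390.6 km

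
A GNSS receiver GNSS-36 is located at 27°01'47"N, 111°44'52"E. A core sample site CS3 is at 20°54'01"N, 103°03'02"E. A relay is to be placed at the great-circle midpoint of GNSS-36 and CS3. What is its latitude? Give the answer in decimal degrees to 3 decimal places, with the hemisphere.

24.026°N

GNSS-36: φ = +27.02972°, λ = +111.74778°
CS3: φ = +20.90028°, λ = +103.05056°
Bx = cos φ₂ cos Δλ = 0.923461,  By = cos φ₂ sin Δλ = -0.141264
φₘ = atan2(sin φ₁ + sin φ₂, √((cos φ₁ + Bx)² + By²)) = 24.02633°
λₘ = λ₁ + atan2(By, cos φ₁ + Bx) = 107.29548°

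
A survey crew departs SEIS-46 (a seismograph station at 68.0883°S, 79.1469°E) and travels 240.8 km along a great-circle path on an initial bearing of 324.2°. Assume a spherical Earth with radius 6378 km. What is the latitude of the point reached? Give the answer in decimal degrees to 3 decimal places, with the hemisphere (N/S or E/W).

δ = d/R = 240.8/6378 = 0.037755 rad
φ₂ = arcsin(sin φ₁ cos δ + cos φ₁ sin δ cos θ)
   = arcsin(-0.92776·0.99929 + 0.37318·0.03775·0.81106) = -66.30168°
λ₂ = λ₁ + atan2(sin θ sin δ cos φ₁, cos δ − sin φ₁ sin φ₂) = 75.99775°

66.302°S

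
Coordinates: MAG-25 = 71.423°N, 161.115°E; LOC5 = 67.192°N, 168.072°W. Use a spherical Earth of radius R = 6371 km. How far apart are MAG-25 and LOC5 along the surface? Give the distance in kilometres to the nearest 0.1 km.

1281.4 km

Δφ = -4.2310°,  Δλ = 30.8130°
a = sin²(Δφ/2) + cos φ₁ cos φ₂ sin²(Δλ/2) = 0.010079
c = 2·arcsin(√a) = 0.201124 rad = 11.5236°
d = R·c = 6371 × 0.201124 = 1281.4 km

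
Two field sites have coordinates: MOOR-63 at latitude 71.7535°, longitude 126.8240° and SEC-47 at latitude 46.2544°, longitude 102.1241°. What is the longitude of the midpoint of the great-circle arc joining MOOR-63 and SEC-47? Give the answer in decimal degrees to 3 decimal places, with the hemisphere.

109.760°E

Bx = cos φ₂ cos Δλ = 0.628195,  By = cos φ₂ sin Δλ = -0.288936
φₘ = atan2(sin φ₁ + sin φ₂, √((cos φ₁ + Bx)² + By²)) = 59.50801°
λₘ = λ₁ + atan2(By, cos φ₁ + Bx) = 109.75992°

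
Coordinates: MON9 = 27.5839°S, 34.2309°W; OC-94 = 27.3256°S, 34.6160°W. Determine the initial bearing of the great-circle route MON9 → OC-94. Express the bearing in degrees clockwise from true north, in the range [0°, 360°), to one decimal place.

Δλ = -0.3851°
y = sin Δλ · cos φ₂ = -0.005971
x = cos φ₁ sin φ₂ − sin φ₁ cos φ₂ cos Δλ = 0.004499
θ = atan2(y, x) = -53.0046° → 306.9954° (mod 360°)

307.0°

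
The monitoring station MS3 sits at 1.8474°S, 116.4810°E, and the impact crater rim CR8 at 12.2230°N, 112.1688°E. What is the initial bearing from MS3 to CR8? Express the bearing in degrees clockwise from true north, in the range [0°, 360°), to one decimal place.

Δλ = -4.3122°
y = sin Δλ · cos φ₂ = -0.073487
x = cos φ₁ sin φ₂ − sin φ₁ cos φ₂ cos Δλ = 0.243025
θ = atan2(y, x) = -16.8244° → 343.1756° (mod 360°)

343.2°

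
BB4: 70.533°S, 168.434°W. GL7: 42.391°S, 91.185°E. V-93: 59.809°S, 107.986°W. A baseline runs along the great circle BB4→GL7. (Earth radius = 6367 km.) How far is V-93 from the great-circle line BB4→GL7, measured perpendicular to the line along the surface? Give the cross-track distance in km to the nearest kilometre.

δ₁₃ = central angle BB4→V-93 = 0.456500 rad  (haversine)
θ₁₃ = bearing BB4→V-93 = 97.064°,  θ₁₂ = bearing BB4→GL7 = 244.266°
dₓₜ = R·arcsin(sin δ₁₃ · sin(θ₁₃ − θ₁₂)) = 6367·arcsin(0.44081·sin(-147.202°)) = -1535.109 km
|dₓₜ| = 1535.109 km

1535 km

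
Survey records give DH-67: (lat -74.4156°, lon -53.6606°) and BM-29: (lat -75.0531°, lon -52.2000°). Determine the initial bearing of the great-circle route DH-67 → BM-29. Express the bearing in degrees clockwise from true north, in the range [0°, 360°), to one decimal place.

149.6°

Δλ = 1.4606°
y = sin Δλ · cos φ₂ = 0.006574
x = cos φ₁ sin φ₂ − sin φ₁ cos φ₂ cos Δλ = -0.011207
θ = atan2(y, x) = 149.6028° → 149.6028° (mod 360°)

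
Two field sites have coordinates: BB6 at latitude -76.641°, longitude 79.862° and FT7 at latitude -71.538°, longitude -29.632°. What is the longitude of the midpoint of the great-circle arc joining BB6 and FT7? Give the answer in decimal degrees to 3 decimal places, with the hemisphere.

12.644°E

Bx = cos φ₂ cos Δλ = -0.105677,  By = cos φ₂ sin Δλ = -0.298523
φₘ = atan2(sin φ₁ + sin φ₂, √((cos φ₁ + Bx)² + By²)) = -80.43513°
λₘ = λ₁ + atan2(By, cos φ₁ + Bx) = 12.64359°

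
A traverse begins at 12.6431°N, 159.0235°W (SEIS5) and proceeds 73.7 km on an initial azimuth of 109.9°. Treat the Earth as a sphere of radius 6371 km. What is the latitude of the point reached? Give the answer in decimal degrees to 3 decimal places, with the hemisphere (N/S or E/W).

12.417°N

δ = d/R = 73.7/6371 = 0.011568 rad
φ₂ = arcsin(sin φ₁ cos δ + cos φ₁ sin δ cos θ)
   = arcsin(0.21888·0.99993 + 0.97575·0.01157·-0.34038) = 12.41674°
λ₂ = λ₁ + atan2(sin θ sin δ cos φ₁, cos δ − sin φ₁ sin φ₂) = -158.38535°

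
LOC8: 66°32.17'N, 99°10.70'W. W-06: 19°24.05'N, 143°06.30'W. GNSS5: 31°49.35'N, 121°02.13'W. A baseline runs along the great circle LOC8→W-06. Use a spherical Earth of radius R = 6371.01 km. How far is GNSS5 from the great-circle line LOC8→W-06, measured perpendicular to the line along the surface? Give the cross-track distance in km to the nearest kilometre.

1419 km

LOC8: φ = +66.53617°, λ = -99.17833°
W-06: φ = +19.40083°, λ = -143.10500°
GNSS5: φ = +31.82250°, λ = -121.03550°
δ₁₃ = central angle LOC8→GNSS5 = 0.647344 rad  (haversine)
θ₁₃ = bearing LOC8→GNSS5 = 211.637°,  θ₁₂ = bearing LOC8→W-06 = 233.122°
dₓₜ = R·arcsin(sin δ₁₃ · sin(θ₁₃ − θ₁₂)) = 6371.01·arcsin(0.60307·sin(-21.485°)) = -1418.940 km
|dₓₜ| = 1418.940 km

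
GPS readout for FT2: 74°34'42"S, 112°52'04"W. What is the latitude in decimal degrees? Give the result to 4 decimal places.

74.5783°S

74° + 34′/60 + 42″/3600 = 74 + 0.56667 + 0.01167 = 74.5783°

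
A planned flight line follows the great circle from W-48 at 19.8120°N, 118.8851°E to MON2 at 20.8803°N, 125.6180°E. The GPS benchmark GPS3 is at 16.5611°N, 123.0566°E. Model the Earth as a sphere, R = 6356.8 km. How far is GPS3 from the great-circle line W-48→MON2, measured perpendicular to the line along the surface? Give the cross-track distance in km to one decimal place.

δ₁₃ = central angle W-48→GPS3 = 0.089453 rad  (haversine)
θ₁₃ = bearing W-48→GPS3 = 128.694°,  θ₁₂ = bearing W-48→MON2 = 79.234°
dₓₜ = R·arcsin(sin δ₁₃ · sin(θ₁₃ − θ₁₂)) = 6356.8·arcsin(0.08933·sin(49.460°)) = 431.889 km
|dₓₜ| = 431.889 km

431.9 km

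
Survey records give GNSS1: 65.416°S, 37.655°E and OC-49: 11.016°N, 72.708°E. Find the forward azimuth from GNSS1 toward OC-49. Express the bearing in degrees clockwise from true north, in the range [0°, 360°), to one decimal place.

34.8°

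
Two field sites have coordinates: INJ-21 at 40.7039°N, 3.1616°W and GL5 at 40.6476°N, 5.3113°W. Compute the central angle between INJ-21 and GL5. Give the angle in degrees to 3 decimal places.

1.631°

Δφ = -0.0563°,  Δλ = -2.1497°
a = sin²(Δφ/2) + cos φ₁ cos φ₂ sin²(Δλ/2) = 0.000203
c = 2·arcsin(√a) = 0.028471 rad = 1.6313°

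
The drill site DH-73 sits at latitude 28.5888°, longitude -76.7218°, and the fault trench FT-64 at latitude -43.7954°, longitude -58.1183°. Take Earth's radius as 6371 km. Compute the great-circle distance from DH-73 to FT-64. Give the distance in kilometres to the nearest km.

8269 km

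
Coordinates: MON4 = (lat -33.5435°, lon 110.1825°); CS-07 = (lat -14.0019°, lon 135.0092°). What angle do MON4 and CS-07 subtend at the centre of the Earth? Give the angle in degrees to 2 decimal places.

29.81°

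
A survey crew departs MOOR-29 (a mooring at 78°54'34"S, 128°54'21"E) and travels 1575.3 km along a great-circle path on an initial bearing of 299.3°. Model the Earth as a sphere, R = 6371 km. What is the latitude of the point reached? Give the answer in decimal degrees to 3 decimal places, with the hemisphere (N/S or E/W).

68.193°S

MOOR-29: φ = -78.90944°, λ = +128.90583°
δ = d/R = 1575.3/6371 = 0.247261 rad
φ₂ = arcsin(sin φ₁ cos δ + cos φ₁ sin δ cos θ)
   = arcsin(-0.98132·0.96959 + 0.19236·0.24475·0.48938) = -68.19273°
λ₂ = λ₁ + atan2(sin θ sin δ cos φ₁, cos δ − sin φ₁ sin φ₂) = 93.83749°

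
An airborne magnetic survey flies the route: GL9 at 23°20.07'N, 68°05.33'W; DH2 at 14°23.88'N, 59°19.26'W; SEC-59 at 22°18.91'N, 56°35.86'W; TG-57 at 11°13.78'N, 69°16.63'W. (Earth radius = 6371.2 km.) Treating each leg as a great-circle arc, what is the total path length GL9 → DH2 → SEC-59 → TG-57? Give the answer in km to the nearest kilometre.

4107 km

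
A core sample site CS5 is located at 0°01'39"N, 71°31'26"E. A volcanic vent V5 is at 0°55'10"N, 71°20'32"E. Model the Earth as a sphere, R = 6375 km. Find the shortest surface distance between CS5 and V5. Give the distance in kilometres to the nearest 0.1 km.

101.3 km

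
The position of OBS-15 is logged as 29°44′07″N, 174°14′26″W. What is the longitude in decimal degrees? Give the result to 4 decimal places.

174.2406°W

174° + 14′/60 + 26″/3600 = 174 + 0.23333 + 0.00722 = 174.2406°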